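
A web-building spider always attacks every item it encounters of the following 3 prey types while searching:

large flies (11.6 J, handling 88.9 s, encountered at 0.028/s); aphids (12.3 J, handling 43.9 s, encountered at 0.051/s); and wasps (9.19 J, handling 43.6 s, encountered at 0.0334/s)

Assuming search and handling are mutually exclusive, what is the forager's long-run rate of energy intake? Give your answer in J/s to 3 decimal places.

0.175 J/s

Energy encountered per unit search time: 0.028×11.6 + 0.051×12.3 + 0.0334×9.19 = 1.259 J/s.
Handling time per unit search time: 0.028×88.9 + 0.051×43.9 + 0.0334×43.6 = 6.184.
Rate = 1.259/(1 + 6.184) = 0.1752 J/s.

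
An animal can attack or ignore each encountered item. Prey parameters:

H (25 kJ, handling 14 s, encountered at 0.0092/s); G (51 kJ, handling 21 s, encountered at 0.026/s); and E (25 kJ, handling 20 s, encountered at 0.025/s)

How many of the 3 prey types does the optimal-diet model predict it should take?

3

Rank by E/h (kJ/s): G 2.43, H 1.79, E 1.25. Include each in turn until the next type's E/h falls below the running intake rate.
Rate on top 1: 0.8577. H: 1.79 > 0.8577 → include.
Rate on top 2: 0.9291. E: 1.25 > 0.9291 → include.
Optimal diet: G, H, E — 3 of 3 types.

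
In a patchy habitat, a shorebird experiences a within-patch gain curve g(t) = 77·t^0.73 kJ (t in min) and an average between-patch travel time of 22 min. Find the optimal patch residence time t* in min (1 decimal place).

59.5 min

By the marginal value theorem, leave when the instantaneous gain rate g'(t) equals the habitat-wide average g(t)/(T + t).
g'(t) = 0.73·77·t^-0.27. Setting 0.73·77·t^-0.27 = 77·t^0.73/(22+t) gives 0.73(22+t) = t, so 0.27·t = 0.73×22.
t* = 0.73×22/0.27 = 59.48 min.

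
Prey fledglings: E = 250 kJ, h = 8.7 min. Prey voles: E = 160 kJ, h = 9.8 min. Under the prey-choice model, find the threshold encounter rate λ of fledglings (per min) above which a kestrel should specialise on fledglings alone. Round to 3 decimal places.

0.151 per min

At the threshold, the rate on fledglings alone equals the profitability of voles: λ·250/(1 + λ·8.7) = 160/9.8 = 16.33.
Rearranging, λ(250 − 16.33×8.7) = 16.33, so λ = 16.33/108 = 0.1512 per min.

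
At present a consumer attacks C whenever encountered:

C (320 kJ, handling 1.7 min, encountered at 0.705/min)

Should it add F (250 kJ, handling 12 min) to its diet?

Current rate: (0.705×320)/(1 + 0.705×1.7) = 102.6 kJ/min.
Profitability of F: 250/12 = 20.83 kJ/min.
20.83 < 102.6, so adding F would lower the average — exclude it.

No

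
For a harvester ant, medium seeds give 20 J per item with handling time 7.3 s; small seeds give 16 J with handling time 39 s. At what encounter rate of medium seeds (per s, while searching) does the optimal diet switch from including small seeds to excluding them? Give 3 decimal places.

0.024 per s

The zero-one rule: include small seeds iff E₂/h₂ > λE₁/(1+λh₁). Equality gives the switch point.
λE₁h₂ = E₂ + λE₂h₁ ⇒ λ = E₂/(E₁h₂ − E₂h₁) = 16/(780 − 116.8) = 0.02413 per s.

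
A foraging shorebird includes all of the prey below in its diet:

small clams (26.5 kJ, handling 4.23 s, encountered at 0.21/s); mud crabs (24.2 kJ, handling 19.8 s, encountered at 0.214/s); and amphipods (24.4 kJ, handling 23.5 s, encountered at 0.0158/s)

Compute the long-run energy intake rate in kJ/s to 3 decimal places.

R = Σλ_iE_i / (1 + Σλ_ih_i)
Numerator: 0.21×26.5 + 0.214×24.2 + 0.0158×24.4 = 11.13
Denominator: 1 + 0.21×4.23 + 0.214×19.8 + 0.0158×23.5 = 6.497
R = 11.13/6.497 = 1.713 kJ/s

1.713 kJ/s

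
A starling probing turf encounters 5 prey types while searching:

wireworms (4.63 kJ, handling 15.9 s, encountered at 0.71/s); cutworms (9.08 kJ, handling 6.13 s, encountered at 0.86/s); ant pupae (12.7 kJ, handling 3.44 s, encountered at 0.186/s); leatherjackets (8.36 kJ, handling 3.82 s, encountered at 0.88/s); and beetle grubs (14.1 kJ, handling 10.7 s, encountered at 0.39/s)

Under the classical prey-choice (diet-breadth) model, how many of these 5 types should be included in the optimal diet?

2

Rank by E/h (kJ/s): ant pupae 3.69, leatherjackets 2.19, cutworms 1.48, beetle grubs 1.32, wireworms 0.291. Include each in turn until the next type's E/h falls below the running intake rate.
Rate on top 1: 1.441. leatherjackets: 2.19 > 1.441 → include.
Rate on top 2: 1.943. cutworms: 1.48 < 1.943 → exclude; stop.
Optimal diet: ant pupae, leatherjackets — 2 of 5 types.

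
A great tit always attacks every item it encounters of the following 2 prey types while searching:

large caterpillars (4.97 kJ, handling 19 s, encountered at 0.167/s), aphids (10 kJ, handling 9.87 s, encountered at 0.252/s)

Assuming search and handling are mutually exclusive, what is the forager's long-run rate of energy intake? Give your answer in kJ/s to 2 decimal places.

R = (0.167×4.97 + 0.252×10) / (1 + 0.167×19 + 0.252×9.87) = 3.35/6.66 = 0.503 kJ/s.

0.50 kJ/s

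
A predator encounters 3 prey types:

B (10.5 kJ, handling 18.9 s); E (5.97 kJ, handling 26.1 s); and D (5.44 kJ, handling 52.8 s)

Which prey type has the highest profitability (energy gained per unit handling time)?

B

In descending order of E/h:
B: 10.5/18.9 = 0.556 kJ/s
E: 5.97/26.1 = 0.229 kJ/s
D: 5.44/52.8 = 0.103 kJ/s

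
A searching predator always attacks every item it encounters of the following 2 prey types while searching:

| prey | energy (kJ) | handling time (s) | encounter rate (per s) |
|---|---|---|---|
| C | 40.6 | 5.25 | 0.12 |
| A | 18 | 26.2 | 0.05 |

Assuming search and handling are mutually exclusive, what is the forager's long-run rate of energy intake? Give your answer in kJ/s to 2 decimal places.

1.96 kJ/s

R = (0.12×40.6 + 0.05×18) / (1 + 0.12×5.25 + 0.05×26.2) = 5.772/2.94 = 1.963 kJ/s.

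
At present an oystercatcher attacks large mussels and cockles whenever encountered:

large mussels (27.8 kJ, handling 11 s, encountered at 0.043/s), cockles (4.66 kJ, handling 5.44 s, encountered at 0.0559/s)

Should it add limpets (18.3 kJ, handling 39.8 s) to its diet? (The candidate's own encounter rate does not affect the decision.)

No

Intake rate on the current diet: R = (0.043×27.8 + 0.0559×4.66) / (1 + 0.043×11 + 0.0559×5.44) = 1.456/1.777 = 0.8193 kJ/s.
Profitability of limpets: 18.3/39.8 = 0.4598 kJ/s.
0.4598 < 0.8193, so adding limpets would lower the average — exclude it.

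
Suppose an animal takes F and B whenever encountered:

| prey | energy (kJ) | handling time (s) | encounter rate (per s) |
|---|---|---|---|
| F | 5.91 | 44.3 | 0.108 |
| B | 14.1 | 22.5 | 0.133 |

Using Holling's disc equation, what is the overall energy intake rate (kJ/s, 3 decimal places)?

0.286 kJ/s

R = (0.108×5.91 + 0.133×14.1) / (1 + 0.108×44.3 + 0.133×22.5) = 2.514/8.777 = 0.2864 kJ/s.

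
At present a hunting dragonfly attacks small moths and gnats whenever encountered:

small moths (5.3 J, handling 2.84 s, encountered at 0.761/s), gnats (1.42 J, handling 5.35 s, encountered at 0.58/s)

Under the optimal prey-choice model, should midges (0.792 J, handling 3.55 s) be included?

No

On small moths and gnats alone, R = ΣλE/(1+Σλh) = 4.857/6.264 = 0.7753 J/s.
midges: E/h = 0.792/3.55 = 0.2231 J/s.
0.2231 < 0.7753, so adding midges would lower the average — exclude it.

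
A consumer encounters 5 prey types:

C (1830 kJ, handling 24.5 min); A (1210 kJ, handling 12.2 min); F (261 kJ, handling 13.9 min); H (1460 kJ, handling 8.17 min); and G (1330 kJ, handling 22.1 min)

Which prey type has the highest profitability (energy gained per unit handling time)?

In descending order of E/h:
H: 1460/8.17 = 179 kJ/min
A: 1210/12.2 = 99.2 kJ/min
C: 1830/24.5 = 74.7 kJ/min
G: 1330/22.1 = 60.2 kJ/min
F: 261/13.9 = 18.8 kJ/min

H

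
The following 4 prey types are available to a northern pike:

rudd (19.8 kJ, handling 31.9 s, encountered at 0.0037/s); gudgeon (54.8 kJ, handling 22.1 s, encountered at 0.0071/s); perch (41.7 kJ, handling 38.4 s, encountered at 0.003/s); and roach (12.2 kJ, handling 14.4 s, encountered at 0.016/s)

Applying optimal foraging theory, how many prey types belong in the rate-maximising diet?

Profitabilities (E/h, kJ/s): gudgeon 2.48, perch 1.09, roach 0.847, rudd 0.621. Add prey in this order while the next type's profitability exceeds the intake rate on those already taken.
Rate on top 1: 0.3363. perch: 1.09 > 0.3363 → include.
Rate on top 2: 0.4042. roach: 0.847 > 0.4042 → include.
Rate on top 3: 0.4721. rudd: 0.621 > 0.4721 → include.
Optimal diet: gudgeon, perch, roach, rudd — 4 of 4 types.

4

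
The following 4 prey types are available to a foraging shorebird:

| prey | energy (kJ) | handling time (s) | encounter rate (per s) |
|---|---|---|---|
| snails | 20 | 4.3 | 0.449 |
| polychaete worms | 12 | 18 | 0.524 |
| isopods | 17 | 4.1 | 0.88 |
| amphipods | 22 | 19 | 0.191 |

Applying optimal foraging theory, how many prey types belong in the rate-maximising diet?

E/h in descending order: snails 4.65, isopods 4.15, amphipods 1.16, polychaete worms 0.667 kJ/s. The optimal diet is the largest prefix of this list for which every included type satisfies E_i/h_i > R on the types above it.
Rate on top 1: 3.064. isopods: 4.15 > 3.064 → include.
Rate on top 2: 3.661. amphipods: 1.16 < 3.661 → exclude; stop.
Optimal diet: snails, isopods — 2 of 4 types.

2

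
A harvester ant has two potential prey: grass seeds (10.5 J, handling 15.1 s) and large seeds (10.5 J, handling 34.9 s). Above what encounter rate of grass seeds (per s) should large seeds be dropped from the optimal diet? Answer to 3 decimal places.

0.051 per s

At the threshold, the rate on grass seeds alone equals the profitability of large seeds: λ·10.5/(1 + λ·15.1) = 10.5/34.9 = 0.3009.
Rearranging, λ(10.5 − 0.3009×15.1) = 0.3009, so λ = 0.3009/5.957 = 0.05051 per s.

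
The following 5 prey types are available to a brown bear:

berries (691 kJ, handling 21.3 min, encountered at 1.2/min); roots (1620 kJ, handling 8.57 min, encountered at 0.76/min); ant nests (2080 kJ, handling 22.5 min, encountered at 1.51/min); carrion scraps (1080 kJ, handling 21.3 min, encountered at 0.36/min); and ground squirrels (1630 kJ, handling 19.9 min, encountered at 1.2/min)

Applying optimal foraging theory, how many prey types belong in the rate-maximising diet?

1

Rank by E/h (kJ/min): roots 189, ant nests 92.4, ground squirrels 81.9, carrion scraps 50.7, berries 32.4. Include each in turn until the next type's E/h falls below the running intake rate.
Rate on top 1: 163.9. ant nests: 92.4 < 163.9 → exclude; stop.
Optimal diet: roots — 1 of 5 types.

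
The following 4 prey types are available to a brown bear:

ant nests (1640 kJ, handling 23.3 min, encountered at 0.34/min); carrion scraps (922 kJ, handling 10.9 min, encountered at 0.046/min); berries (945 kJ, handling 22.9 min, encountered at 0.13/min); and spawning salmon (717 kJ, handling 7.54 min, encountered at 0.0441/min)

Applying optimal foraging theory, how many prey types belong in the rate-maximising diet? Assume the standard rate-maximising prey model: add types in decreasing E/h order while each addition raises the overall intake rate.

3

Profitabilities (E/h, kJ/min): spawning salmon 95.1, carrion scraps 84.6, ant nests 70.4, berries 41.3. Add prey in this order while the next type's profitability exceeds the intake rate on those already taken.
Rate on top 1: 23.73. carrion scraps: 84.6 > 23.73 → include.
Rate on top 2: 40.37. ant nests: 70.4 > 40.37 → include.
Rate on top 3: 64.74. berries: 41.3 < 64.74 → exclude; stop.
Optimal diet: spawning salmon, carrion scraps, ant nests — 3 of 4 types.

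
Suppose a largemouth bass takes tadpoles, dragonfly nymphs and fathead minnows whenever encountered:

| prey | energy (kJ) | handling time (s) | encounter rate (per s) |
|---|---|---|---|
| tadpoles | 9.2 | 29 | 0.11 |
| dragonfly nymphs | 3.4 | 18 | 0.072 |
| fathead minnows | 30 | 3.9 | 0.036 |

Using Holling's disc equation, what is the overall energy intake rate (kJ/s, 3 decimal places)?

R = Σλ_iE_i / (1 + Σλ_ih_i)
Numerator: 0.11×9.2 + 0.072×3.4 + 0.036×30 = 2.337
Denominator: 1 + 0.11×29 + 0.072×18 + 0.036×3.9 = 5.626
R = 2.337/5.626 = 0.4153 kJ/s

0.415 kJ/s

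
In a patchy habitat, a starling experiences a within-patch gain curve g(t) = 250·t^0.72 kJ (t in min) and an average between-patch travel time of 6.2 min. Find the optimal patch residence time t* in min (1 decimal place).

Maximise g(t)/(T+t): set derivative to zero → g'(t)(T+t) = g(t).
g'(t) = 0.72·250·t^-0.28. Setting 0.72·250·t^-0.28 = 250·t^0.72/(6.2+t) gives 0.72(6.2+t) = t, so 0.28·t = 0.72×6.2.
t* = 0.72×6.2/0.28 = 15.94 min.

15.9 min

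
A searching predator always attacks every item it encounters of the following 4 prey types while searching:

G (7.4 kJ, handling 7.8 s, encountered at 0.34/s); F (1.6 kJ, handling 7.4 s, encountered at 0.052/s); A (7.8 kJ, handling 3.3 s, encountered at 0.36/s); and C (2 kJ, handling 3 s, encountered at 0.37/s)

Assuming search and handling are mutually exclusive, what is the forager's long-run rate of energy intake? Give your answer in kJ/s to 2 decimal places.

0.97 kJ/s

Energy encountered per unit search time: 0.34×7.4 + 0.052×1.6 + 0.36×7.8 + 0.37×2 = 6.147 kJ/s.
Handling time per unit search time: 0.34×7.8 + 0.052×7.4 + 0.36×3.3 + 0.37×3 = 5.335.
Rate = 6.147/(1 + 5.335) = 0.9704 kJ/s.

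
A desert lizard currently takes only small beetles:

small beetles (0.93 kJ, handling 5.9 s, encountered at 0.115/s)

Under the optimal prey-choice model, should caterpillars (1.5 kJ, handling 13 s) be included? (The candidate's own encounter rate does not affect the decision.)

Current rate: (0.115×0.93)/(1 + 0.115×5.9) = 0.06372 kJ/s.
Profitability of caterpillars: 1.5/13 = 0.1154 kJ/s.
0.1154 > 0.06372, so adding caterpillars raises the average — include it.

Yes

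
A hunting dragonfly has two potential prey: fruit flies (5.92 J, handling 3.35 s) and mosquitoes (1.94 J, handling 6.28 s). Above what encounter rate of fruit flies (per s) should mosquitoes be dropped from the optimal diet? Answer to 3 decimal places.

The zero-one rule: include mosquitoes iff E₂/h₂ > λE₁/(1+λh₁). Equality gives the switch point.
λE₁h₂ = E₂ + λE₂h₁ ⇒ λ = E₂/(E₁h₂ − E₂h₁) = 1.94/(37.18 − 6.499) = 0.06324 per s.

0.063 per s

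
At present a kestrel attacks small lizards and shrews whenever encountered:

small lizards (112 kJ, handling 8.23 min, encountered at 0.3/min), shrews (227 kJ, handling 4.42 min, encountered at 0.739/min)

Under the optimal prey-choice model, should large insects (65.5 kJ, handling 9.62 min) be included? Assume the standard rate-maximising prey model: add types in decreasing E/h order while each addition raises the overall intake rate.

Intake rate on the current diet: R = (0.3×112 + 0.739×227) / (1 + 0.3×8.23 + 0.739×4.42) = 201.4/6.735 = 29.89 kJ/min.
large insects: E/h = 65.5/9.62 = 6.809 kJ/min.
Since 6.809 < R, time spent handling large insects is better spent searching.

No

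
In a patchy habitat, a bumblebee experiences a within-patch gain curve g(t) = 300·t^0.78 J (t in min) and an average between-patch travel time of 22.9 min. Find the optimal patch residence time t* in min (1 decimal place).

Optimal t* satisfies g'(t*) = g(t*)/(T + t*).
g'(t) = 0.78·300·t^-0.22. Setting 0.78·300·t^-0.22 = 300·t^0.78/(22.9+t) gives 0.78(22.9+t) = t, so 0.22·t = 0.78×22.9.
t* = 0.78×22.9/0.22 = 81.19 min.

81.2 min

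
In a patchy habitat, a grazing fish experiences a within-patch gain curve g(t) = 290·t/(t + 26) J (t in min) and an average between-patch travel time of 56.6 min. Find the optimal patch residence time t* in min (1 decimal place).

Maximise g(t)/(T+t): set derivative to zero → g'(t)(T+t) = g(t).
g'(t) = 290·26/(t + 26)². Setting 290·26/(t+26)² = 290t/[(t+26)(56.6+t)] gives 26(56.6+t) = t(t+26), so t² = 26×56.6 = 1472.
t* = √1472 = 38.36 min.

38.4 min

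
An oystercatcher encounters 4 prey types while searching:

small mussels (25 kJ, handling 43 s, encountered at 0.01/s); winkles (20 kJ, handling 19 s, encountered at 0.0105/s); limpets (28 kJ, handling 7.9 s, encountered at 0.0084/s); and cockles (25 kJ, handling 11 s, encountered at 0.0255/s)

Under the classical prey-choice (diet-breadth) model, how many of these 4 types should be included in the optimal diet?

3

E/h in descending order: limpets 3.54, cockles 2.27, winkles 1.05, small mussels 0.581 kJ/s. The optimal diet is the largest prefix of this list for which every included type satisfies E_i/h_i > R on the types above it.
Rate on top 1: 0.2206. cockles: 2.27 > 0.2206 → include.
Rate on top 2: 0.648. winkles: 1.05 > 0.648 → include.
Rate on top 3: 0.7002. small mussels: 0.581 < 0.7002 → exclude; stop.
Optimal diet: limpets, cockles, winkles — 3 of 4 types.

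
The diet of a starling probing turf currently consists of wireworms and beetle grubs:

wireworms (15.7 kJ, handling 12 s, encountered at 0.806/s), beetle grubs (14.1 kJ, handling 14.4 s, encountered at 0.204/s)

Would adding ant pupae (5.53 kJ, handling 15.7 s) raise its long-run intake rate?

No

Intake rate on the current diet: R = (0.806×15.7 + 0.204×14.1) / (1 + 0.806×12 + 0.204×14.4) = 15.53/13.61 = 1.141 kJ/s.
Profitability of ant pupae: 5.53/15.7 = 0.3522 kJ/s.
Since 0.3522 < R, time spent handling ant pupae is better spent searching.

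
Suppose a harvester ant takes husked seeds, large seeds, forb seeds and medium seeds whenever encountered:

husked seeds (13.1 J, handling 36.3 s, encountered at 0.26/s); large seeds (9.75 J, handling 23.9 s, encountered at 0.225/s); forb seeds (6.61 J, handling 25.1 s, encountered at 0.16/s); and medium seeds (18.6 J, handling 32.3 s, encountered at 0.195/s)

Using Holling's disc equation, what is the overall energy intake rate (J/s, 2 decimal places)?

R = (0.26×13.1 + 0.225×9.75 + 0.16×6.61 + 0.195×18.6) / (1 + 0.26×36.3 + 0.225×23.9 + 0.16×25.1 + 0.195×32.3) = 10.28/26.13 = 0.3936 J/s.

0.39 J/s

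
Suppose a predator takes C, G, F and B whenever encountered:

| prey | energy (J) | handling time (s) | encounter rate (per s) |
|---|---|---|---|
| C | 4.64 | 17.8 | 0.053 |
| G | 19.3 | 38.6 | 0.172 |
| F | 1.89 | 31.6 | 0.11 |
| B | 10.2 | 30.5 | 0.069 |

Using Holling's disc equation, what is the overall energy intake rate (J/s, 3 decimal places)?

R = Σλ_iE_i / (1 + Σλ_ih_i)
Numerator: 0.053×4.64 + 0.172×19.3 + 0.11×1.89 + 0.069×10.2 = 4.477
Denominator: 1 + 0.053×17.8 + 0.172×38.6 + 0.11×31.6 + 0.069×30.5 = 14.16
R = 4.477/14.16 = 0.3161 J/s

0.316 J/s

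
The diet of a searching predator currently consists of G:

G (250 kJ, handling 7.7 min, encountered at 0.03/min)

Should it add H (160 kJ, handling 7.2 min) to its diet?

On G alone, R = ΣλE/(1+Σλh) = 7.5/1.231 = 6.093 kJ/min.
H: E/h = 160/7.2 = 22.22 kJ/min.
22.22 > 6.093, so adding H raises the average — include it.

Yes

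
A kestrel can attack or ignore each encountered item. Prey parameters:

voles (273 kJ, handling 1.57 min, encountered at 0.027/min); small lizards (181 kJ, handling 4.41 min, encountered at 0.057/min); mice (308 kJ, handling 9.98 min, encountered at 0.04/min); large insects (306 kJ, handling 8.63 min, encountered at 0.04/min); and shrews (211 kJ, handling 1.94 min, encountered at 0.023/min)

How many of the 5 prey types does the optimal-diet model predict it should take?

5

Rank by E/h (kJ/min): voles 174, shrews 109, small lizards 41, large insects 35.5, mice 30.9. Include each in turn until the next type's E/h falls below the running intake rate.
Rate on top 1: 7.071. shrews: 109 > 7.071 → include.
Rate on top 2: 11.25. small lizards: 41 > 11.25 → include.
Rate on top 3: 16.84. large insects: 35.5 > 16.84 → include.
Rate on top 4: 20.66. mice: 30.9 > 20.66 → include.
Optimal diet: voles, shrews, small lizards, large insects, mice — 5 of 5 types.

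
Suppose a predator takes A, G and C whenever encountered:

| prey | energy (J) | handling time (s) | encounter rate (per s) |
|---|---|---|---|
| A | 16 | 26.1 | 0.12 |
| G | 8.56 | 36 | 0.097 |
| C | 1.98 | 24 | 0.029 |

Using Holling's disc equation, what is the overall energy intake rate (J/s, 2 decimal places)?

0.34 J/s

R = Σλ_iE_i / (1 + Σλ_ih_i)
Numerator: 0.12×16 + 0.097×8.56 + 0.029×1.98 = 2.808
Denominator: 1 + 0.12×26.1 + 0.097×36 + 0.029×24 = 8.32
R = 2.808/8.32 = 0.3375 J/s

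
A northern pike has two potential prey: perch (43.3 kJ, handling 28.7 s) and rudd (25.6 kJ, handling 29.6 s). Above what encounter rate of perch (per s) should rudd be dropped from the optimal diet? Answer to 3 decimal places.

0.047 per s

At the threshold, the rate on perch alone equals the profitability of rudd: λ·43.3/(1 + λ·28.7) = 25.6/29.6 = 0.8649.
Rearranging, λ(43.3 − 0.8649×28.7) = 0.8649, so λ = 0.8649/18.48 = 0.0468 per s.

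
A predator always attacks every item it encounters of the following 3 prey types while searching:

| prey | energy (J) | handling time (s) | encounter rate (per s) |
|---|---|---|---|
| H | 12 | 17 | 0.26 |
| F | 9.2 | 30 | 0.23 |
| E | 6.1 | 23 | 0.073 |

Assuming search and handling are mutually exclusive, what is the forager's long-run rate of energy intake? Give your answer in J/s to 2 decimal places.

R = Σλ_iE_i / (1 + Σλ_ih_i)
Numerator: 0.26×12 + 0.23×9.2 + 0.073×6.1 = 5.681
Denominator: 1 + 0.26×17 + 0.23×30 + 0.073×23 = 14
R = 5.681/14 = 0.4058 J/s

0.41 J/s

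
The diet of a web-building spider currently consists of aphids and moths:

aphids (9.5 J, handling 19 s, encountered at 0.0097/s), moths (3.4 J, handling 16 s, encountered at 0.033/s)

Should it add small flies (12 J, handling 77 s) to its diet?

Yes

Current rate: (0.0097×9.5 + 0.033×3.4)/(1 + 0.0097×19 + 0.033×16) = 0.1193 J/s.
Profitability of small flies: 12/77 = 0.1558 J/s.
0.1558 > 0.1193, so adding small flies raises the average — include it.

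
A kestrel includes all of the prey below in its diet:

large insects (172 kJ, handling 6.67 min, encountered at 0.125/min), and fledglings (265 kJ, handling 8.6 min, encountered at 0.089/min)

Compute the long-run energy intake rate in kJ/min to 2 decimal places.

R = (0.125×172 + 0.089×265) / (1 + 0.125×6.67 + 0.089×8.6) = 45.08/2.599 = 17.35 kJ/min.

17.35 kJ/min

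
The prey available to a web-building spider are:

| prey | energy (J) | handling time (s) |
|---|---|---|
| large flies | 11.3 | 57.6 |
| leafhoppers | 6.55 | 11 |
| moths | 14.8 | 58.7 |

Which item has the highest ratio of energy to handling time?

leafhoppers

Profitability E/h (J/s): large flies = 11.3/57.6 = 0.196, leafhoppers = 6.55/11 = 0.595, moths = 14.8/58.7 = 0.252.
Ranked: leafhoppers > moths > large flies.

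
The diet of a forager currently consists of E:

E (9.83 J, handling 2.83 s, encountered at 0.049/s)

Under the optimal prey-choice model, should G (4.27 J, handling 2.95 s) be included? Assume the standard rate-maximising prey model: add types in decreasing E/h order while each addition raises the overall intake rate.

Intake rate on the current diet: R = (0.049×9.83) / (1 + 0.049×2.83) = 0.4817/1.139 = 0.423 J/s.
Profitability of G: 4.27/2.95 = 1.447 J/s.
1.447 > 0.423, so adding G raises the average — include it.

Yes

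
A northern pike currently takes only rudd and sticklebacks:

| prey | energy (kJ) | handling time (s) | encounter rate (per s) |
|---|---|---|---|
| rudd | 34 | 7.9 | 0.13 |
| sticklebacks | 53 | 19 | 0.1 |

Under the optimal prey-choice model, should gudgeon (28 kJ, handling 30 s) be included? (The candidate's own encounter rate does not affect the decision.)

On rudd and sticklebacks alone, R = ΣλE/(1+Σλh) = 9.72/3.927 = 2.475 kJ/s.
gudgeon: E/h = 28/30 = 0.9333 kJ/s.
0.9333 < 2.475, so adding gudgeon would lower the average — exclude it.

No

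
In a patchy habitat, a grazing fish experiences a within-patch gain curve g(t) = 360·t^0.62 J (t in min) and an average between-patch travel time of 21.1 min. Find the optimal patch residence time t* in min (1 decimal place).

34.4 min

Optimal t* satisfies g'(t*) = g(t*)/(T + t*).
g'(t) = 0.62·360·t^-0.38. Setting 0.62·360·t^-0.38 = 360·t^0.62/(21.1+t) gives 0.62(21.1+t) = t, so 0.38·t = 0.62×21.1.
t* = 0.62×21.1/0.38 = 34.43 min.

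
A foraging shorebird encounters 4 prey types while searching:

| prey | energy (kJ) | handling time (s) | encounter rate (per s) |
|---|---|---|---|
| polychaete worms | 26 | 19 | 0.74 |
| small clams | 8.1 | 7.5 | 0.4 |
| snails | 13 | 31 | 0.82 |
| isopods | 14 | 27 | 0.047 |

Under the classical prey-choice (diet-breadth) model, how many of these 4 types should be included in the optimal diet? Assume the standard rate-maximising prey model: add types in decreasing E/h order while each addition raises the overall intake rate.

1

Profitabilities (E/h, kJ/s): polychaete worms 1.37, small clams 1.08, isopods 0.519, snails 0.419. Add prey in this order while the next type's profitability exceeds the intake rate on those already taken.
Rate on top 1: 1.278. small clams: 1.08 < 1.278 → exclude; stop.
Optimal diet: polychaete worms — 1 of 4 types.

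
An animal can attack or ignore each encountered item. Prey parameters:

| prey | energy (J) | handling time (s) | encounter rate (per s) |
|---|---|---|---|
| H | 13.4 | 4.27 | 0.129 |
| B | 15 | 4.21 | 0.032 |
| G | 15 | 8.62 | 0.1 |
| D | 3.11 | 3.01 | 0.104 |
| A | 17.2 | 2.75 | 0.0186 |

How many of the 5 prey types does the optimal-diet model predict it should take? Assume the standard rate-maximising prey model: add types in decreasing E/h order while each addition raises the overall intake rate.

Rank by E/h (J/s): A 6.25, B 3.56, H 3.14, G 1.74, D 1.03. Include each in turn until the next type's E/h falls below the running intake rate.
Rate on top 1: 0.3044. B: 3.56 > 0.3044 → include.
Rate on top 2: 0.6745. H: 3.14 > 0.6745 → include.
Rate on top 3: 1.456. G: 1.74 > 1.456 → include.
Rate on top 4: 1.55. D: 1.03 < 1.55 → exclude; stop.
Optimal diet: A, B, H, G — 4 of 5 types.

4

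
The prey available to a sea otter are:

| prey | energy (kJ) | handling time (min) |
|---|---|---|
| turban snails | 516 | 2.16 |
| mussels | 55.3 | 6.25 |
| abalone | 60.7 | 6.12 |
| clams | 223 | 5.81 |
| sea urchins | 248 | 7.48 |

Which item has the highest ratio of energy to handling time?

In descending order of E/h:
turban snails: 516/2.16 = 239 kJ/min
clams: 223/5.81 = 38.4 kJ/min
sea urchins: 248/7.48 = 33.2 kJ/min
abalone: 60.7/6.12 = 9.92 kJ/min
mussels: 55.3/6.25 = 8.85 kJ/min

turban snails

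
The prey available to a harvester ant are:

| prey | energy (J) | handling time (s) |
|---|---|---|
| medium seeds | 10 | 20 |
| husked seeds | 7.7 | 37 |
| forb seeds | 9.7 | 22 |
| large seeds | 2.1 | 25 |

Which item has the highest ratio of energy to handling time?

medium seeds

In descending order of E/h:
medium seeds: 10/20 = 0.5 J/s
forb seeds: 9.7/22 = 0.441 J/s
husked seeds: 7.7/37 = 0.208 J/s
large seeds: 2.1/25 = 0.084 J/s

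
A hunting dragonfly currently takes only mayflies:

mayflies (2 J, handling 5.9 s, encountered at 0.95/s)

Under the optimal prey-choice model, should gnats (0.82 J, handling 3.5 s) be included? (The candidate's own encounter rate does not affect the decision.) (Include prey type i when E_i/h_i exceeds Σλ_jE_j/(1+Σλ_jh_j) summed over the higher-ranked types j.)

On mayflies alone, R = ΣλE/(1+Σλh) = 1.9/6.605 = 0.2877 J/s.
Profitability of gnats: 0.82/3.5 = 0.2343 J/s.
0.2343 < 0.2877, so adding gnats would lower the average — exclude it.

No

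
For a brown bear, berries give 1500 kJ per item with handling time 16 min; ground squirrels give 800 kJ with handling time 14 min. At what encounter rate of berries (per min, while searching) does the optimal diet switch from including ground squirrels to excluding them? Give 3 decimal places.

At the threshold, the rate on berries alone equals the profitability of ground squirrels: λ·1500/(1 + λ·16) = 800/14 = 57.14.
Rearranging, λ(1500 − 57.14×16) = 57.14, so λ = 57.14/585.7 = 0.09756 per min.

0.098 per min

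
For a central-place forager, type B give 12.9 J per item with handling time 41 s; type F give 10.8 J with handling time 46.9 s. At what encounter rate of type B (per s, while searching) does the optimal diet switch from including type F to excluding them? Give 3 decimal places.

The zero-one rule: include type F iff E₂/h₂ > λE₁/(1+λh₁). Equality gives the switch point.
λE₁h₂ = E₂ + λE₂h₁ ⇒ λ = E₂/(E₁h₂ − E₂h₁) = 10.8/(605 − 442.8) = 0.06658 per s.

0.067 per s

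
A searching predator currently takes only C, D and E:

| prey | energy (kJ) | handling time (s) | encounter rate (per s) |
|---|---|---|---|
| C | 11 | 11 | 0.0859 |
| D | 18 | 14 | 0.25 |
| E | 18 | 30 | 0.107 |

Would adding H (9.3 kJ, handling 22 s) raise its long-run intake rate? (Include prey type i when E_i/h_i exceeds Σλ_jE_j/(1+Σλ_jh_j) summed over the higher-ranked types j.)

No

On C, D and E alone, R = ΣλE/(1+Σλh) = 7.371/8.655 = 0.8516 kJ/s.
Profitability of H: 9.3/22 = 0.4227 kJ/s.
0.4227 < 0.8516, so adding H would lower the average — exclude it.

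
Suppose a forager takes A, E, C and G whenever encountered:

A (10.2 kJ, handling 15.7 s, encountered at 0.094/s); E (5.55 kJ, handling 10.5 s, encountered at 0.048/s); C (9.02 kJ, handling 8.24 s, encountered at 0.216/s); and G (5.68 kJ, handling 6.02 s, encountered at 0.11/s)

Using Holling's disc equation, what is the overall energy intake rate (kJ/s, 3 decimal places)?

0.701 kJ/s

R = Σλ_iE_i / (1 + Σλ_ih_i)
Numerator: 0.094×10.2 + 0.048×5.55 + 0.216×9.02 + 0.11×5.68 = 3.798
Denominator: 1 + 0.094×15.7 + 0.048×10.5 + 0.216×8.24 + 0.11×6.02 = 5.422
R = 3.798/5.422 = 0.7006 kJ/s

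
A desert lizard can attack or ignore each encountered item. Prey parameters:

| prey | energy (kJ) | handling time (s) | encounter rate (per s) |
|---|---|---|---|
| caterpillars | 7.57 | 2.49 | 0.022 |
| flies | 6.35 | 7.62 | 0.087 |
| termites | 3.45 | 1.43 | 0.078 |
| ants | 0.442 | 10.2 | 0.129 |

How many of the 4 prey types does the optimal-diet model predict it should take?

3

E/h in descending order: caterpillars 3.04, termites 2.41, flies 0.833, ants 0.0433 kJ/s. The optimal diet is the largest prefix of this list for which every included type satisfies E_i/h_i > R on the types above it.
Rate on top 1: 0.1579. termites: 2.41 > 0.1579 → include.
Rate on top 2: 0.3735. flies: 0.833 > 0.3735 → include.
Rate on top 3: 0.5402. ants: 0.0433 < 0.5402 → exclude; stop.
Optimal diet: caterpillars, termites, flies — 3 of 4 types.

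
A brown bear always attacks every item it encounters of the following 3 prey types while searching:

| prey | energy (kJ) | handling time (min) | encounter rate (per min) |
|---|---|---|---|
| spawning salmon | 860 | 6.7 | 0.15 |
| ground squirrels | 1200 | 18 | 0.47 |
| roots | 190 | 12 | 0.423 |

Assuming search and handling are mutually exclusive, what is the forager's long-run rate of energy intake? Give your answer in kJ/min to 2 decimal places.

R = Σλ_iE_i / (1 + Σλ_ih_i)
Numerator: 0.15×860 + 0.47×1200 + 0.423×190 = 773.4
Denominator: 1 + 0.15×6.7 + 0.47×18 + 0.423×12 = 15.54
R = 773.4/15.54 = 49.76 kJ/min

49.76 kJ/min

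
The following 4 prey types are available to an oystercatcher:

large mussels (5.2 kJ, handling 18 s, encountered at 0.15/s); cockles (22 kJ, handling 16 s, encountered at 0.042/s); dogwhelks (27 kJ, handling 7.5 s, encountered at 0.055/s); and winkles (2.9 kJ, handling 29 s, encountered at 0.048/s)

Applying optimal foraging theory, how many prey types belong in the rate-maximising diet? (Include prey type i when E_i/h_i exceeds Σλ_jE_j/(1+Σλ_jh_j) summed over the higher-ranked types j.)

2

Rank by E/h (kJ/s): dogwhelks 3.6, cockles 1.38, large mussels 0.289, winkles 0.1. Include each in turn until the next type's E/h falls below the running intake rate.
Rate on top 1: 1.051. cockles: 1.38 > 1.051 → include.
Rate on top 2: 1.156. large mussels: 0.289 < 1.156 → exclude; stop.
Optimal diet: dogwhelks, cockles — 2 of 4 types.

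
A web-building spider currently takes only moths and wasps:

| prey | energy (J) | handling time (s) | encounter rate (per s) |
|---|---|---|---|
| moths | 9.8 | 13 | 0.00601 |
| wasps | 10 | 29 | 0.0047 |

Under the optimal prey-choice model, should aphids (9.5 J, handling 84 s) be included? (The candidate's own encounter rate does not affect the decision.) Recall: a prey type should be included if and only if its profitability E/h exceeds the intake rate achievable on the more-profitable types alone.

Yes

Intake rate on the current diet: R = (0.00601×9.8 + 0.0047×10) / (1 + 0.00601×13 + 0.0047×29) = 0.1059/1.214 = 0.0872 J/s.
aphids: E/h = 9.5/84 = 0.1131 J/s.
0.1131 > 0.0872, so adding aphids raises the average — include it.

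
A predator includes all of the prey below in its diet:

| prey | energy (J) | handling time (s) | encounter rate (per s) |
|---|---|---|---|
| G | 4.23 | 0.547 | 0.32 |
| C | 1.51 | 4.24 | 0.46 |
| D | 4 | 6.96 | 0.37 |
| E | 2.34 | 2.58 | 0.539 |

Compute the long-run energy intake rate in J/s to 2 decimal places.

0.68 J/s

R = Σλ_iE_i / (1 + Σλ_ih_i)
Numerator: 0.32×4.23 + 0.46×1.51 + 0.37×4 + 0.539×2.34 = 4.789
Denominator: 1 + 0.32×0.547 + 0.46×4.24 + 0.37×6.96 + 0.539×2.58 = 7.091
R = 4.789/7.091 = 0.6754 J/s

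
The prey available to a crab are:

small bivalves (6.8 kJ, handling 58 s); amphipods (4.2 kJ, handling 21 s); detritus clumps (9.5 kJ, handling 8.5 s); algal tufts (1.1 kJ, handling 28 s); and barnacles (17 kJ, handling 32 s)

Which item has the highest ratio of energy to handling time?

detritus clumps

In descending order of E/h:
detritus clumps: 9.5/8.5 = 1.12 kJ/s
barnacles: 17/32 = 0.531 kJ/s
amphipods: 4.2/21 = 0.2 kJ/s
small bivalves: 6.8/58 = 0.117 kJ/s
algal tufts: 1.1/28 = 0.0393 kJ/s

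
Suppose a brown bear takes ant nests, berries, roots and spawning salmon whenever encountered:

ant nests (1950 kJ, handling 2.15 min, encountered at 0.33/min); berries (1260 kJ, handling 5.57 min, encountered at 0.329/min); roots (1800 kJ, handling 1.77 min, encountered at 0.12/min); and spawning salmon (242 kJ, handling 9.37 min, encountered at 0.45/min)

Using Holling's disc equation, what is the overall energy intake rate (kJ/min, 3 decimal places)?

Energy encountered per unit search time: 0.33×1950 + 0.329×1260 + 0.12×1800 + 0.45×242 = 1383 kJ/min.
Handling time per unit search time: 0.33×2.15 + 0.329×5.57 + 0.12×1.77 + 0.45×9.37 = 6.971.
Rate = 1383/(1 + 6.971) = 173.5 kJ/min.

173.498 kJ/min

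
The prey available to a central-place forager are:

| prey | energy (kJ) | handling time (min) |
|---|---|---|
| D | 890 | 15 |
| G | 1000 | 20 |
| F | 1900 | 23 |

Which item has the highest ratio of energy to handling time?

In descending order of E/h:
F: 1900/23 = 82.6 kJ/min
D: 890/15 = 59.3 kJ/min
G: 1000/20 = 50 kJ/min

F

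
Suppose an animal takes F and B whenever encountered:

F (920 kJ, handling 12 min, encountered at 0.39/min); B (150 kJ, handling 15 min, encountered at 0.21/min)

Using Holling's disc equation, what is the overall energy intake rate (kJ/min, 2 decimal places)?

44.20 kJ/min

R = (0.39×920 + 0.21×150) / (1 + 0.39×12 + 0.21×15) = 390.3/8.83 = 44.2 kJ/min.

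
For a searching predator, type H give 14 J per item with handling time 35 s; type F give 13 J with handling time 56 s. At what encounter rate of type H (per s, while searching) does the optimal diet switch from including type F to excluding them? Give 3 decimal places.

At the threshold, the rate on type H alone equals the profitability of type F: λ·14/(1 + λ·35) = 13/56 = 0.2321.
Rearranging, λ(14 − 0.2321×35) = 0.2321, so λ = 0.2321/5.875 = 0.03951 per s.

0.040 per s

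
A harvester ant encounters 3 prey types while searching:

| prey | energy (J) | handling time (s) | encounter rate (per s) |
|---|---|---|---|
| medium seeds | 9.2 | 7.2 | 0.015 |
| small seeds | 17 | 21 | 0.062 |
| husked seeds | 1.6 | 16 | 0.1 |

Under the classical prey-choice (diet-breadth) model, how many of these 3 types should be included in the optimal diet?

E/h in descending order: medium seeds 1.28, small seeds 0.81, husked seeds 0.1 J/s. The optimal diet is the largest prefix of this list for which every included type satisfies E_i/h_i > R on the types above it.
Rate on top 1: 0.1245. small seeds: 0.81 > 0.1245 → include.
Rate on top 2: 0.4946. husked seeds: 0.1 < 0.4946 → exclude; stop.
Optimal diet: medium seeds, small seeds — 2 of 3 types.

2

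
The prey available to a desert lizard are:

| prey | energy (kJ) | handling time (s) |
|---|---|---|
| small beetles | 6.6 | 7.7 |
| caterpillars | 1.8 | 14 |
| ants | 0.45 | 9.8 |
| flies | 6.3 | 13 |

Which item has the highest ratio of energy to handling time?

small beetles

In descending order of E/h:
small beetles: 6.6/7.7 = 0.857 kJ/s
flies: 6.3/13 = 0.485 kJ/s
caterpillars: 1.8/14 = 0.129 kJ/s
ants: 0.45/9.8 = 0.0459 kJ/s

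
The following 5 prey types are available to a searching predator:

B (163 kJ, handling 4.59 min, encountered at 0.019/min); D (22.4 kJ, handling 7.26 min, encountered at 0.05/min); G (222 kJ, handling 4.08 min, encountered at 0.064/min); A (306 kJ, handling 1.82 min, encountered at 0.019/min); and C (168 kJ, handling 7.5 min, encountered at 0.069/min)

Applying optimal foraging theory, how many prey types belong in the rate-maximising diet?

Rank by E/h (kJ/min): A 168, G 54.4, B 35.5, C 22.4, D 3.09. Include each in turn until the next type's E/h falls below the running intake rate.
Rate on top 1: 5.62. G: 54.4 > 5.62 → include.
Rate on top 2: 15.45. B: 35.5 > 15.45 → include.
Rate on top 3: 16.72. C: 22.4 > 16.72 → include.
Rate on top 4: 18.27. D: 3.09 < 18.27 → exclude; stop.
Optimal diet: A, G, B, C — 4 of 5 types.

4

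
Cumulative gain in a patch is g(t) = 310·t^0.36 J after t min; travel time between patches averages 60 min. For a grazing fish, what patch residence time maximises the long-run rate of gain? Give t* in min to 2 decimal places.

By the marginal value theorem, leave when the instantaneous gain rate g'(t) equals the habitat-wide average g(t)/(T + t).
g'(t) = 0.36·310·t^-0.64. Setting 0.36·310·t^-0.64 = 310·t^0.36/(60+t) gives 0.36(60+t) = t, so 0.64·t = 0.36×60.
t* = 0.36×60/0.64 = 33.75 min.

33.75 min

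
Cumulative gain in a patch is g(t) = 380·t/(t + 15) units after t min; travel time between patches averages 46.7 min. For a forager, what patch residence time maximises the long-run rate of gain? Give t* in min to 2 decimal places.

26.47 min

Optimal t* satisfies g'(t*) = g(t*)/(T + t*).
g'(t) = 380·15/(t + 15)². Setting 380·15/(t+15)² = 380t/[(t+15)(46.7+t)] gives 15(46.7+t) = t(t+15), so t² = 15×46.7 = 700.5.
t* = √700.5 = 26.47 min.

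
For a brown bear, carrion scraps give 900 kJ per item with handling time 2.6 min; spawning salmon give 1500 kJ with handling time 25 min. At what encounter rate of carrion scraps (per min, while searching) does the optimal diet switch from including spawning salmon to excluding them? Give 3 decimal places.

Drop spawning salmon once their profitability E₂/h₂ falls below the rate achievable on carrion scraps alone: E₂/h₂ = λE₁/(1 + λh₁).
Solve for λ: λE₁h₂ = E₂(1 + λh₁) → λ(E₁h₂ − E₂h₁) = E₂ → λ = E₂/(E₁h₂ − E₂h₁).
λ = 1500/(900×25 − 1500×2.6) = 1500/1.86e+04 = 0.08065 per min.

0.081 per min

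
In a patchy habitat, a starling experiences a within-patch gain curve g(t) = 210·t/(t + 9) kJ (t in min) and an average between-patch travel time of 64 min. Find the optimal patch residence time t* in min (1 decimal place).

By the marginal value theorem, leave when the instantaneous gain rate g'(t) equals the habitat-wide average g(t)/(T + t).
g'(t) = 210·9/(t + 9)². Setting 210·9/(t+9)² = 210t/[(t+9)(64+t)] gives 9(64+t) = t(t+9), so t² = 9×64 = 576.
t* = √576 = 24 min.

24.0 min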